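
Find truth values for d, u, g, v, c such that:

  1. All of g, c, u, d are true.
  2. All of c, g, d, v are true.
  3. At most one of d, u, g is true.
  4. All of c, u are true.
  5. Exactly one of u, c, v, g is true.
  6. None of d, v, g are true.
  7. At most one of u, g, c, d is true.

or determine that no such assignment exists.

Case d = True:
  Constraint (6) is violated (d=T) — contradiction.
Case d = False:
  Constraint (1) is violated (d=F) — contradiction.
Both cases fail — unsatisfiable.

UNSATISFIABLE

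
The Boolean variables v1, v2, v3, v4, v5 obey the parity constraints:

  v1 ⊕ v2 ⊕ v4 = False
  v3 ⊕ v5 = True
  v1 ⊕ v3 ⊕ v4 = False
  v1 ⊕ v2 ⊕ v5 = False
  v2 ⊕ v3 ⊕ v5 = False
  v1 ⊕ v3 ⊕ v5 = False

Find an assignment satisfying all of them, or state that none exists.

v1 = True, v2 = True, v3 = True, v4 = False, v5 = False

v1 ⊕ v2 ⊕ v4 = T ⊕ T ⊕ F = False ✓
v3 ⊕ v5 = T ⊕ F = True ✓
v1 ⊕ v3 ⊕ v4 = T ⊕ T ⊕ F = False ✓
v1 ⊕ v2 ⊕ v5 = T ⊕ T ⊕ F = False ✓
v2 ⊕ v3 ⊕ v5 = T ⊕ T ⊕ F = False ✓
v1 ⊕ v3 ⊕ v5 = T ⊕ T ⊕ F = False ✓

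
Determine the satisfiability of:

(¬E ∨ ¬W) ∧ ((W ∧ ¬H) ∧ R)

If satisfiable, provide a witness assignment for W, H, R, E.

W = True, H = False, R = True, E = False

  ¬E ∨ ¬W = True
    ¬E = True
    ¬W = False
  (W ∧ ¬H) ∧ R = True
    W ∧ ¬H = True
      ¬H = True
Both conjuncts True, so the formula holds.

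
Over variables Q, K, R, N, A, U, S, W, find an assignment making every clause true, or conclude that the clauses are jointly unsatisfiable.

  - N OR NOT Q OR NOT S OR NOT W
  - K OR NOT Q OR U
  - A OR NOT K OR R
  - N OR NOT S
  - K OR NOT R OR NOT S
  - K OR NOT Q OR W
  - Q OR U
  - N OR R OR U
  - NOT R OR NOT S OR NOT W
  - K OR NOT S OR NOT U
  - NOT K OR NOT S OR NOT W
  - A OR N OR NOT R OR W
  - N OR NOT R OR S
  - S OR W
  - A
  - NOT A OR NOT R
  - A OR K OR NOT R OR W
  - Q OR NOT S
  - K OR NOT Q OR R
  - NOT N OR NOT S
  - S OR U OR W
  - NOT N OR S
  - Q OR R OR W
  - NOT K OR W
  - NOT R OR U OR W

Unit clause (A) forces A = True.
In (NOT A OR NOT R) only NOT R is left, so R = False.
Set Q = False.
  then (Q OR U) forces U = True.
  then (Q OR NOT S) forces S = False.
  then (NOT N OR S) forces N = False.
  then (Q OR R OR W) forces W = True.
Set K = False.
All clauses satisfied.

Q=F; K=F; R=F; N=F; A=T; U=T; S=F; W=T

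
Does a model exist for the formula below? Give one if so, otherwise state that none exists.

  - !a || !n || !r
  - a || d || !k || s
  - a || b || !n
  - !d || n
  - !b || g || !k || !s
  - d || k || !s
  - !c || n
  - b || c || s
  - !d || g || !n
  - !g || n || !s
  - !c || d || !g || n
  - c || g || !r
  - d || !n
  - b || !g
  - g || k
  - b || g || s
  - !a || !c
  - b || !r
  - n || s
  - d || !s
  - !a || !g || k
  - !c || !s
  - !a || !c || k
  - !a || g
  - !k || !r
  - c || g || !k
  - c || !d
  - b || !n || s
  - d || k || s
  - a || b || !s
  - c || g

d = True; c = True; r = False; b = True; s = False; k = False; n = True; g = True; a = False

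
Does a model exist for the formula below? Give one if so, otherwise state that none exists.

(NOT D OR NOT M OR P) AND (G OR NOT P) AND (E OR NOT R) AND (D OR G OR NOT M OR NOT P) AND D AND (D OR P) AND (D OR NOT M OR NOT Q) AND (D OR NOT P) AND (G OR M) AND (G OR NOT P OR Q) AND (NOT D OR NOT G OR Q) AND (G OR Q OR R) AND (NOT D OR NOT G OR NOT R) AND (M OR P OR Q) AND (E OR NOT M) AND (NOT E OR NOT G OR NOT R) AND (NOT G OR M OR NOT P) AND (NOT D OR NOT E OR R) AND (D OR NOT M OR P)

Unit clause (D) forces D = True.
Set G = True.
  then (NOT D OR NOT G OR Q) forces Q = True.
  then (NOT D OR NOT G OR NOT R) forces R = False.
  then (NOT D OR NOT E OR R) forces E = False.
  then (E OR NOT M) forces M = False.
  then (NOT G OR M OR NOT P) forces P = False.
All clauses satisfied.

G = True, Q = True, R = False, E = False, D = True, P = False, M = False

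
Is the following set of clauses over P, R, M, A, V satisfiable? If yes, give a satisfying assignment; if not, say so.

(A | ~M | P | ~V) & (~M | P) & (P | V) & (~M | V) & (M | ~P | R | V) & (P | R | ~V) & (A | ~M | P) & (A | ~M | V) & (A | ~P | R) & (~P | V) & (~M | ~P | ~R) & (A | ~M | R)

P: True, R: False, M: False, A: True, V: True

Set P = True.
  then (~P | V) forces V = True.
Set R = False.
  then (A | ~P | R) forces A = True.
Set M = False.
All clauses satisfied.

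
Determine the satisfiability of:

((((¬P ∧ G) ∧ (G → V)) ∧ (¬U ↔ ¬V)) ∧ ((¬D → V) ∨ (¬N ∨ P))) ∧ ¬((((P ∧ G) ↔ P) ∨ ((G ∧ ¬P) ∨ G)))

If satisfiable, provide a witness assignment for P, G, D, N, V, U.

No satisfying assignment exists.

Case P = True: the conjunct ¬P is False.
Case P = False: the conjunct ¬((((P ∧ G) ↔ P) ∨ ((G ∧ ¬P) ∨ G))) becomes ¬((True ∨ (G ∨ G))) = False.
Both cases fail — unsatisfiable.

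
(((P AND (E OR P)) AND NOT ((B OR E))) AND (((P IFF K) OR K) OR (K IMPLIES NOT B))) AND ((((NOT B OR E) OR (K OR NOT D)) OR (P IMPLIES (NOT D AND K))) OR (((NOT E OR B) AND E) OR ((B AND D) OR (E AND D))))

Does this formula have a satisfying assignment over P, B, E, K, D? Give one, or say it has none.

P: True, B: False, E: False, K: False, D: True

  ((P AND (E OR P)) AND NOT ((B OR E))) AND (((P IFF K) OR K) OR (K IMPLIES NOT B)) = True
    (P AND (E OR P)) AND NOT ((B OR E)) = True
      P AND (E OR P) = True
        E OR P = True
      NOT ((B OR E)) = True
        B OR E = False
    ((P IFF K) OR K) OR (K IMPLIES NOT B) = True
      (P IFF K) OR K = False
        P IFF K = False
      K IMPLIES NOT B = True
        NOT B = True
  (((NOT B OR E) OR (K OR NOT D)) OR (P IMPLIES (NOT D AND K))) OR (((NOT E OR B) AND E) OR ((B AND D) OR (E AND D))) = True
    ((NOT B OR E) OR (K OR NOT D)) OR (P IMPLIES (NOT D AND K)) = True
      (NOT B OR E) OR (K OR NOT D) = True
        NOT B OR E = True
          NOT B = True
        K OR NOT D = False
          NOT D = False
      P IMPLIES (NOT D AND K) = False
        NOT D AND K = False
          NOT D = False
    ((NOT E OR B) AND E) OR ((B AND D) OR (E AND D)) = False
      (NOT E OR B) AND E = False
        NOT E OR B = True
          NOT E = True
      (B AND D) OR (E AND D) = False
        B AND D = False
        E AND D = False
Both conjuncts True, so the formula holds.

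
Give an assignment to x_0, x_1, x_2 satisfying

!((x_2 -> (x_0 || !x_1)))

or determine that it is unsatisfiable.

x_0 = False, x_1 = True, x_2 = True

  !((x_2 -> (x_0 || !x_1))) = True
    x_2 -> (x_0 || !x_1) = False
      x_0 || !x_1 = False
        !x_1 = False
The formula evaluates to True.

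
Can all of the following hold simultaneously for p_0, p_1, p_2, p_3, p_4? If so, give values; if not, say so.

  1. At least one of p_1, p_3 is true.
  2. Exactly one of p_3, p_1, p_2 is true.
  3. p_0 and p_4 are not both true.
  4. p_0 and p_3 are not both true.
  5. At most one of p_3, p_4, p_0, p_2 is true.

p_0=F, p_1=T, p_2=F, p_3=F, p_4=T

  (1) {p_1, p_3}: 1 true — at least one ✓
  (2) {p_3, p_1, p_2}: 1 true — exactly one ✓
  (3) p_0=F, p_4=T — not both ✓
  (4) p_0=F, p_3=F — not both ✓
  (5) {p_3, p_4, p_0, p_2}: 1 true — at most one ✓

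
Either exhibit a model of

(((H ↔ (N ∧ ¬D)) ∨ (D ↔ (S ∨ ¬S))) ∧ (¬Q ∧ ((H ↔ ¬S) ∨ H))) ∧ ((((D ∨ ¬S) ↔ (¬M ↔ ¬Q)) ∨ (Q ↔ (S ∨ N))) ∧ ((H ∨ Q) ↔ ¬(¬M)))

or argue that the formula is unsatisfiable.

H = False, N = False, M = False, S = True, Q = False, D = True

  ((H ↔ (N ∧ ¬D)) ∨ (D ↔ (S ∨ ¬S))) ∧ (¬Q ∧ ((H ↔ ¬S) ∨ H)) = True
    (H ↔ (N ∧ ¬D)) ∨ (D ↔ (S ∨ ¬S)) = True
      H ↔ (N ∧ ¬D) = True
        N ∧ ¬D = False
          ¬D = False
      D ↔ (S ∨ ¬S) = True
        S ∨ ¬S = True
          ¬S = False
    ¬Q ∧ ((H ↔ ¬S) ∨ H) = True
      ¬Q = True
      (H ↔ ¬S) ∨ H = True
        H ↔ ¬S = True
          ¬S = False
  (((D ∨ ¬S) ↔ (¬M ↔ ¬Q)) ∨ (Q ↔ (S ∨ N))) ∧ ((H ∨ Q) ↔ ¬(¬M)) = True
    ((D ∨ ¬S) ↔ (¬M ↔ ¬Q)) ∨ (Q ↔ (S ∨ N)) = True
      (D ∨ ¬S) ↔ (¬M ↔ ¬Q) = True
        D ∨ ¬S = True
          ¬S = False
        ¬M ↔ ¬Q = True
          ¬M = True
          ¬Q = True
      Q ↔ (S ∨ N) = False
        S ∨ N = True
    (H ∨ Q) ↔ ¬(¬M) = True
      H ∨ Q = False
      ¬(¬M) = False
        ¬M = True
Both conjuncts True, so the formula holds.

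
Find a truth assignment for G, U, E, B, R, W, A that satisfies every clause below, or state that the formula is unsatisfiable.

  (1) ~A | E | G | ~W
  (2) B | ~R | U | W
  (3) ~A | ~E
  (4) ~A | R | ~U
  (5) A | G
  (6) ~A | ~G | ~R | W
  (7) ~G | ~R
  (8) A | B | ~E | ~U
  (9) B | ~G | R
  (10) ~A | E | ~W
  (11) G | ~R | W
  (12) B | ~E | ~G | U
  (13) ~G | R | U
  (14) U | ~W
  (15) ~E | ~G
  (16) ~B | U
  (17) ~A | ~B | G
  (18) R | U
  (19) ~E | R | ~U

G: True; U: True; E: False; B: True; R: False; W: False; A: False

Set G = True.
  then (~G | ~R) forces R = False.
  then (B | ~G | R) forces B = True.
  then (~G | R | U) forces U = True.
  then (~E | ~G) forces E = False.
  then (~A | R | ~U) forces A = False.
Set W = False.
All clauses satisfied.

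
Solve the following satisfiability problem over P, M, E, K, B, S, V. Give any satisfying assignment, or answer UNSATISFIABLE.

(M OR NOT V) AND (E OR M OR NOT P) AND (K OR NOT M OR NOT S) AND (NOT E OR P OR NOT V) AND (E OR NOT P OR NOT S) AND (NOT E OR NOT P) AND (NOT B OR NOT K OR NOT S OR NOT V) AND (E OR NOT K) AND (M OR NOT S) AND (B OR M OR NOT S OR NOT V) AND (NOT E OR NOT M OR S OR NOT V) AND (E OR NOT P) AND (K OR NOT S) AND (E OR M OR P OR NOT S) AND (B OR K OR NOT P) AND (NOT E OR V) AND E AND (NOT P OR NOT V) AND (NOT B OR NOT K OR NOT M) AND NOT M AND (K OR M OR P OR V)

No satisfying assignment exists.

Case E = True:
  (NOT E OR NOT P) forces P = False.
  (NOT E OR P OR NOT V) forces V = False.
  Clause (NOT E OR V) is falsified — contradiction.
Case E = False:
  Clause (E) is falsified — contradiction.
Both cases fail, so the formula is unsatisfiable.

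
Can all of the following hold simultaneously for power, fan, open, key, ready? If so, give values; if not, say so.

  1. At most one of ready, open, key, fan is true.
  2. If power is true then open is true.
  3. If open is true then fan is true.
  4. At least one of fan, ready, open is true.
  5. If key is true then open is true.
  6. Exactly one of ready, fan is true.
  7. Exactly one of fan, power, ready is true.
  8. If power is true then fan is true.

power: False; fan: True; open: False; key: False; ready: False

  (1) {ready, open, key, fan}: 1 true — at most one ✓
  (2) power=F ⇒ open: vacuous ✓
  (3) open=F ⇒ fan: vacuous ✓
  (4) {fan, ready, open}: 1 true — at least one ✓
  (5) key=F ⇒ open: vacuous ✓
  (6) {ready, fan}: 1 true — exactly one ✓
  (7) {fan, power, ready}: 1 true — exactly one ✓
  (8) power=F ⇒ fan: vacuous ✓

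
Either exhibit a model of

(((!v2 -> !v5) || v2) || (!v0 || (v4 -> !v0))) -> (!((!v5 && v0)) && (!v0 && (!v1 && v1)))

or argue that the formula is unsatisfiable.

v0 = True, v1 = False, v2 = False, v4 = True, v5 = True

  (((!v2 -> !v5) || v2) || (!v0 || (v4 -> !v0))) -> (!((!v5 && v0)) && (!v0 && (!v1 && v1))) = True
    ((!v2 -> !v5) || v2) || (!v0 || (v4 -> !v0)) = False
      (!v2 -> !v5) || v2 = False
        !v2 -> !v5 = False
          !v2 = True
          !v5 = False
      !v0 || (v4 -> !v0) = False
        !v0 = False
        v4 -> !v0 = False
          !v0 = False
    !((!v5 && v0)) && (!v0 && (!v1 && v1)) = False
      !((!v5 && v0)) = True
        !v5 && v0 = False
          !v5 = False
      !v0 && (!v1 && v1) = False
        !v0 = False
        !v1 && v1 = False
          !v1 = True
The formula evaluates to True.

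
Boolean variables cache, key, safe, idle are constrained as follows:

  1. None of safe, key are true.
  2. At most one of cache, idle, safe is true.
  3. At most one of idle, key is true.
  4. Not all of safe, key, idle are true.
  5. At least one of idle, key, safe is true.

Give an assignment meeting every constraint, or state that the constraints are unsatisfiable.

cache: False, key: False, safe: False, idle: True

  (1) {safe, key}: 0 true — none ✓
  (2) {cache, idle, safe}: 1 true — at most one ✓
  (3) {idle, key}: 1 true — at most one ✓
  (4) {safe, key, idle}: 1/3 true — not all ✓
  (5) {idle, key, safe}: 1 true — at least one ✓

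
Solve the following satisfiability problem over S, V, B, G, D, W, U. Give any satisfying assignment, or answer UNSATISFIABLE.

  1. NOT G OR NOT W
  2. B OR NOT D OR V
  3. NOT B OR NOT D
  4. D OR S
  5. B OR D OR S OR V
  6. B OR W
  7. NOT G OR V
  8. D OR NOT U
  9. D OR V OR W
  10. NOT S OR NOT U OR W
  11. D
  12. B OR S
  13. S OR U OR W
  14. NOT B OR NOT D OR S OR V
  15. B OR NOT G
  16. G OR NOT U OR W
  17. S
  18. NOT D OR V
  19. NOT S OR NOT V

No satisfying assignment exists.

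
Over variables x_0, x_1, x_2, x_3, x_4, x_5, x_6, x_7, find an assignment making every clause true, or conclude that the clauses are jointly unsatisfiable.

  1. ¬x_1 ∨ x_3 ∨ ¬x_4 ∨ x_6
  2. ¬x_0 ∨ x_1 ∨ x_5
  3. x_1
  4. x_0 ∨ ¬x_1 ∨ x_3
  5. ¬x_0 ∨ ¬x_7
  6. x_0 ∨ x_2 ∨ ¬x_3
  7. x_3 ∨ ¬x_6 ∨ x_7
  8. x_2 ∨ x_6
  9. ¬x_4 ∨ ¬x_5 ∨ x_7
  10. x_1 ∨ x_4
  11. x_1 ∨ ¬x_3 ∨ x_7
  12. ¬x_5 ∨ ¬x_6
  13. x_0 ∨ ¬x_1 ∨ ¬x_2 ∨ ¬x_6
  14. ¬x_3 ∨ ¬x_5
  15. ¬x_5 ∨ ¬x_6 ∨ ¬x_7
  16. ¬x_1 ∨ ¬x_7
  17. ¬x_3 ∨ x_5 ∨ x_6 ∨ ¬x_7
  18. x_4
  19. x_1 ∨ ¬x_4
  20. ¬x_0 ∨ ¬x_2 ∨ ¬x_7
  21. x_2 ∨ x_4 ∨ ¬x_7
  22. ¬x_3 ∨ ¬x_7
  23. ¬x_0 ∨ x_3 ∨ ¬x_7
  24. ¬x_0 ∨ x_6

x_0=F, x_1=T, x_2=T, x_3=T, x_4=T, x_5=F, x_6=F, x_7=F

Unit clause (x_1) forces x_1 = True.
In (¬x_1 ∨ ¬x_7) only ¬x_7 is left, so x_7 = False.
Unit clause (x_4) forces x_4 = True.
In (¬x_4 ∨ ¬x_5 ∨ x_7) only ¬x_5 is left, so x_5 = False.
Set x_0 = False.
  then (x_0 ∨ ¬x_1 ∨ x_3) forces x_3 = True.
  then (x_0 ∨ x_2 ∨ ¬x_3) forces x_2 = True.
  then (x_0 ∨ ¬x_1 ∨ ¬x_2 ∨ ¬x_6) forces x_6 = False.
All clauses satisfied.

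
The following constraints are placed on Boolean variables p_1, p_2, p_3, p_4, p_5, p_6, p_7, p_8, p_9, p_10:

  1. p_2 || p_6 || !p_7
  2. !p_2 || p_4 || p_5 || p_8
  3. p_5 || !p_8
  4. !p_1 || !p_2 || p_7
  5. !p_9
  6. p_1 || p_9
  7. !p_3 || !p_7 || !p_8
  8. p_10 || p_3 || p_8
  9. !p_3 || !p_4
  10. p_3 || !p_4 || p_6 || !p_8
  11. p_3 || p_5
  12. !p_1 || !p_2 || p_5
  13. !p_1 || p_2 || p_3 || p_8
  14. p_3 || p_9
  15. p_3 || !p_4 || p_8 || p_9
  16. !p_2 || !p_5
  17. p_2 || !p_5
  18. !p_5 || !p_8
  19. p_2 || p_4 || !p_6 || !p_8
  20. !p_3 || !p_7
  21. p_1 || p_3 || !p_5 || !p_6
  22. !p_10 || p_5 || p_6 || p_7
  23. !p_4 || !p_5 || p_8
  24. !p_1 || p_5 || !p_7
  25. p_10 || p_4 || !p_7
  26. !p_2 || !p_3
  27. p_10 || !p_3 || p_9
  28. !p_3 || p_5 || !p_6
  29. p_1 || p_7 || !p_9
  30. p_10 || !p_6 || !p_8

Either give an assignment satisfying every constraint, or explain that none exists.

UNSATISFIABLE

Case p_9 = True:
  Clause (!p_9) is falsified — contradiction.
Case p_9 = False:
  (p_1 || p_9) forces p_1 = True.
  (p_3 || p_9) forces p_3 = True.
  (!p_3 || !p_4) forces p_4 = False.
  (!p_3 || !p_7) forces p_7 = False.
  (!p_1 || !p_2 || p_7) forces p_2 = False.
  (p_2 || !p_5) forces p_5 = False.
  (p_5 || !p_8) forces p_8 = False.
  (p_10 || !p_3 || p_9) forces p_10 = True.
  (!p_10 || p_5 || p_6 || p_7) forces p_6 = True.
  Clause (!p_3 || p_5 || !p_6) is falsified — contradiction.
Both cases fail, so the formula is unsatisfiable.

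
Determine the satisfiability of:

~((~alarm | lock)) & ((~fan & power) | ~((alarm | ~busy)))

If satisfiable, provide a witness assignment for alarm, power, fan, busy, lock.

alarm=T, power=T, fan=F, busy=F, lock=F

  ~((~alarm | lock)) = True
    ~alarm | lock = False
      ~alarm = False
  (~fan & power) | ~((alarm | ~busy)) = True
    ~fan & power = True
      ~fan = True
    ~((alarm | ~busy)) = False
      alarm | ~busy = True
        ~busy = True
Both conjuncts True, so the formula holds.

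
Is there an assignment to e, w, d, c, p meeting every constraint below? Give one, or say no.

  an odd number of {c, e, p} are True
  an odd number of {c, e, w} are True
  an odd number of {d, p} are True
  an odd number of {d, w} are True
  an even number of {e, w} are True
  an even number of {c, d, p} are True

e=T, w=T, d=F, c=T, p=T

{c, e, p}: 3 true → odd ✓
{c, e, w}: 3 true → odd ✓
{d, p}: 1 true → odd ✓
{d, w}: 1 true → odd ✓
{e, w}: 2 true → even ✓
{c, d, p}: 2 true → even ✓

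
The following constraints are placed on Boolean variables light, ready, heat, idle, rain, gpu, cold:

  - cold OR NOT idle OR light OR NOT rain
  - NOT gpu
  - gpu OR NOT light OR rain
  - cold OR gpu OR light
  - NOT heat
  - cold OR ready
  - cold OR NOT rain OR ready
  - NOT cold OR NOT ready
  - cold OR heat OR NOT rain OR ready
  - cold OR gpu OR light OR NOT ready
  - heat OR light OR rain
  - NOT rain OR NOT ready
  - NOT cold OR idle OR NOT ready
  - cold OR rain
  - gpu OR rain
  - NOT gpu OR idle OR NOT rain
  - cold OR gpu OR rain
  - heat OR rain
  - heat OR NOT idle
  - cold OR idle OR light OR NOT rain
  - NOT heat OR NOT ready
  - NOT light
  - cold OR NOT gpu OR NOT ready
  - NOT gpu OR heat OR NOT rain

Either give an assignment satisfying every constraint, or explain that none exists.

Unit clause (NOT gpu) forces gpu = False.
Unit clause (NOT heat) forces heat = False.
In (gpu OR rain) only rain is left, so rain = True.
In (heat OR NOT idle) only NOT idle is left, so idle = False.
Unit clause (NOT light) forces light = False.
In (cold OR gpu OR light) only cold is left, so cold = True.
In (NOT cold OR NOT ready) only NOT ready is left, so ready = False.
All clauses satisfied.

light = False; ready = False; heat = False; idle = False; rain = True; gpu = False; cold = True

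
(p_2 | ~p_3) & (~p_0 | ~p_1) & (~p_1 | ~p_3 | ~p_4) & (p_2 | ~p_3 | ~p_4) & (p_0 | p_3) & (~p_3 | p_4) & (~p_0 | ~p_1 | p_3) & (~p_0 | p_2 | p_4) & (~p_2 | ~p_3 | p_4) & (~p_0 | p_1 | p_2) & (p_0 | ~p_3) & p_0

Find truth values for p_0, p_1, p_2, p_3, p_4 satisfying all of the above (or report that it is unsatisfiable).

Unit clause (p_0) forces p_0 = True.
In (~p_0 | ~p_1) only ~p_1 is left, so p_1 = False.
In (~p_0 | p_1 | p_2) only p_2 is left, so p_2 = True.
Set p_3 = True.
  then (~p_3 | p_4) forces p_4 = True.
All clauses satisfied.

p_0: True; p_1: False; p_2: True; p_3: True; p_4: True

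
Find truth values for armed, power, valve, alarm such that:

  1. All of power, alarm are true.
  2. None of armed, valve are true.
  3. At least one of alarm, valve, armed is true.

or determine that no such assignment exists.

armed = False, power = True, valve = False, alarm = True

  (1) {power, alarm}: all 2 true ✓
  (2) {armed, valve}: 0 true — none ✓
  (3) {alarm, valve, armed}: 1 true — at least one ✓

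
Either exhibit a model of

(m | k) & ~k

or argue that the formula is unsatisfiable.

m=T, k=F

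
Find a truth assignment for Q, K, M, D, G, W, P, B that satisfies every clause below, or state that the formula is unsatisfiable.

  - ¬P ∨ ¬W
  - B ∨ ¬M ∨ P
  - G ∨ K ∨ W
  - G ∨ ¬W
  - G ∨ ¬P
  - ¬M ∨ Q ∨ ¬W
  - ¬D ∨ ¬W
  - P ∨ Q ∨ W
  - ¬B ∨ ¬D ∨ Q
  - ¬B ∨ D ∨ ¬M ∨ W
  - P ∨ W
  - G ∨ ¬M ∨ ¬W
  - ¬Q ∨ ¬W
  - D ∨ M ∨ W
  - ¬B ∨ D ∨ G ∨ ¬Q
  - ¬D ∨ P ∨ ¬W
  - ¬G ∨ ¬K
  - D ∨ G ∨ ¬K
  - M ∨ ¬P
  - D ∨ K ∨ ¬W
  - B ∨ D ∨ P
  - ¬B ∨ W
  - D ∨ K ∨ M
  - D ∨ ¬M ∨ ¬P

Set Q = False.
Try K = True:
  (¬G ∨ ¬K) forces G = False.
  (G ∨ ¬W) forces W = False.
  (G ∨ ¬P) forces P = False.
  clause (P ∨ Q ∨ W) is falsified — backtrack.
So K = False.
Try M = False:
  (M ∨ ¬P) forces P = False.
  (P ∨ Q ∨ W) forces W = True.
  (G ∨ ¬W) forces G = True.
  (¬D ∨ ¬W) forces D = False.
  clause (D ∨ K ∨ ¬W) is falsified — backtrack.
So M = True.
  then (¬M ∨ Q ∨ ¬W) forces W = False.
  then (P ∨ Q ∨ W) forces P = True.
  then (¬B ∨ W) forces B = False.
  then (D ∨ ¬M ∨ ¬P) forces D = True.
  then (G ∨ K ∨ W) forces G = True.
All clauses satisfied.

Q = False; K = False; M = True; D = True; G = True; W = False; P = True; B = False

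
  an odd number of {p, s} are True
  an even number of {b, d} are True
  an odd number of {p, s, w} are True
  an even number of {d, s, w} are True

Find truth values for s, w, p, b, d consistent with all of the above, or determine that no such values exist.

s = True; w = False; p = False; b = True; d = True

{p, s}: 1 true → odd ✓
{b, d}: 2 true → even ✓
{p, s, w}: 1 true → odd ✓
{d, s, w}: 2 true → even ✓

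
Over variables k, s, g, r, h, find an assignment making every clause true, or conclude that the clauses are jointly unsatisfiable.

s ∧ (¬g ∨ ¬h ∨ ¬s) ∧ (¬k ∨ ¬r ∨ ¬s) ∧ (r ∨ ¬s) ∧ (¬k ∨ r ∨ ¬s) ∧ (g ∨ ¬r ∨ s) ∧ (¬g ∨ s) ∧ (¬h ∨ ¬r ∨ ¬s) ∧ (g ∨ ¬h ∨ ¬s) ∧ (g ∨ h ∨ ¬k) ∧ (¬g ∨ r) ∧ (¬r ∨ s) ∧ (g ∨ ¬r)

k=F, s=T, g=T, r=T, h=F

Unit clause (s) forces s = True.
In (r ∨ ¬s) only r is left, so r = True.
In (¬h ∨ ¬r ∨ ¬s) only ¬h is left, so h = False.
In (g ∨ ¬r) only g is left, so g = True.
In (¬k ∨ ¬r ∨ ¬s) only ¬k is left, so k = False.
All clauses satisfied.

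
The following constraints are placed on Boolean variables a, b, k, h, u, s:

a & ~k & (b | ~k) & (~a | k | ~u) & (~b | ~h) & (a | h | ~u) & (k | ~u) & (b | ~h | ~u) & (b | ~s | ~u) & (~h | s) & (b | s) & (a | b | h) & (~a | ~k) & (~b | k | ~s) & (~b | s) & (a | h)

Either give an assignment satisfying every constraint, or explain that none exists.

a = True, b = False, k = False, h = False, u = False, s = True

Unit clause (a) forces a = True.
Unit clause (~k) forces k = False.
In (~a | k | ~u) only ~u is left, so u = False.
Try b = True:
  (~b | ~h) forces h = False.
  (~b | k | ~s) forces s = False.
  clause (~b | s) is falsified — backtrack.
So b = False.
  then (b | s) forces s = True.
Set h = False.
All clauses satisfied.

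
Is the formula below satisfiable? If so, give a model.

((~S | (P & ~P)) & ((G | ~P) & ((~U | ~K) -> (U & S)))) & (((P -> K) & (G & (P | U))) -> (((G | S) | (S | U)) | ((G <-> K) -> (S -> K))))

P = True; U = True; G = True; S = False; K = True

  (~S | (P & ~P)) & ((G | ~P) & ((~U | ~K) -> (U & S))) = True
    ~S | (P & ~P) = True
      ~S = True
      P & ~P = False
        ~P = False
    (G | ~P) & ((~U | ~K) -> (U & S)) = True
      G | ~P = True
        ~P = False
      (~U | ~K) -> (U & S) = True
        ~U | ~K = False
          ~U = False
          ~K = False
        U & S = False
  ((P -> K) & (G & (P | U))) -> (((G | S) | (S | U)) | ((G <-> K) -> (S -> K))) = True
    (P -> K) & (G & (P | U)) = True
      P -> K = True
      G & (P | U) = True
        P | U = True
    ((G | S) | (S | U)) | ((G <-> K) -> (S -> K)) = True
      (G | S) | (S | U) = True
        G | S = True
        S | U = True
      (G <-> K) -> (S -> K) = True
        G <-> K = True
        S -> K = True
Both conjuncts True, so the formula holds.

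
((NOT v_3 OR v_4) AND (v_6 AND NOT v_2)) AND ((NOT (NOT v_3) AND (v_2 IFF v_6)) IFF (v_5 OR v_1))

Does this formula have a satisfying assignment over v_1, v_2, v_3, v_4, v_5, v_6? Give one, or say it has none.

v_1: False; v_2: False; v_3: False; v_4: True; v_5: False; v_6: True

  (NOT v_3 OR v_4) AND (v_6 AND NOT v_2) = True
    NOT v_3 OR v_4 = True
      NOT v_3 = True
    v_6 AND NOT v_2 = True
      NOT v_2 = True
  (NOT (NOT v_3) AND (v_2 IFF v_6)) IFF (v_5 OR v_1) = True
    NOT (NOT v_3) AND (v_2 IFF v_6) = False
      NOT (NOT v_3) = False
        NOT v_3 = True
      v_2 IFF v_6 = False
    v_5 OR v_1 = False
Both conjuncts True, so the formula holds.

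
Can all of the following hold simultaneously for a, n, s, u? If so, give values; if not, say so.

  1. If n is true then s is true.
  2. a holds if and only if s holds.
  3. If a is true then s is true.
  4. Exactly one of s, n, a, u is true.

a=F, n=F, s=F, u=T

  (1) n=F ⇒ s: vacuous ✓
  (2) a=F, s=F — same ✓
  (3) a=F ⇒ s: vacuous ✓
  (4) {s, n, a, u}: 1 true — exactly one ✓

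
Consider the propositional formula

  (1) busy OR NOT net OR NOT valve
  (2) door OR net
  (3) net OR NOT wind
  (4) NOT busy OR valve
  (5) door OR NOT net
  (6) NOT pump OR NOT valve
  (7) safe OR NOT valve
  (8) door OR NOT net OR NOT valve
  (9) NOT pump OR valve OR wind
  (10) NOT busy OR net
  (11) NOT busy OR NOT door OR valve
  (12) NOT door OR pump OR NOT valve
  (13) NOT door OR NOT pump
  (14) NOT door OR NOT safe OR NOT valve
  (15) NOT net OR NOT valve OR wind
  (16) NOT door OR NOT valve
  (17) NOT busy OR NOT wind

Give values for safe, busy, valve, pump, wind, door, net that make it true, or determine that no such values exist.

Set safe = False.
  then (safe OR NOT valve) forces valve = False.
  then (NOT busy OR valve) forces busy = False.
Try pump = True:
  (NOT pump OR valve OR wind) forces wind = True.
  (net OR NOT wind) forces net = True.
  (door OR NOT net) forces door = True.
  clause (NOT door OR NOT pump) is falsified — backtrack.
So pump = False.
Set wind = True.
  then (net OR NOT wind) forces net = True.
  then (door OR NOT net) forces door = True.
All clauses satisfied.

safe = False, busy = False, valve = False, pump = False, wind = True, door = True, net = True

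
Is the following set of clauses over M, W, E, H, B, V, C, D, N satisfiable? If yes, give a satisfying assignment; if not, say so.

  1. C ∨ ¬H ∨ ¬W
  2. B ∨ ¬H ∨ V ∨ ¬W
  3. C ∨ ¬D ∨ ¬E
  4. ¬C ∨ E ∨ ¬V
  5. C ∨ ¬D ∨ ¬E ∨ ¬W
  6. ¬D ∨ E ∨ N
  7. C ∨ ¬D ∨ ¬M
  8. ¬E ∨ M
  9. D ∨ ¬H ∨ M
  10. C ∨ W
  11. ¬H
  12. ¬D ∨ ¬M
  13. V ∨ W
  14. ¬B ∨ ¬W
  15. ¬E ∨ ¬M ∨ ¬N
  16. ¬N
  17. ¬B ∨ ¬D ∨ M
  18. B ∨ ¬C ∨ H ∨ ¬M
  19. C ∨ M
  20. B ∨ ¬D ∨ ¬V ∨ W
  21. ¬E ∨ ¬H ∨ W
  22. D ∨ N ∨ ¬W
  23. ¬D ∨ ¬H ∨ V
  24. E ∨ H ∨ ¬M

M = True, W = False, E = True, H = False, B = True, V = True, C = True, D = False, N = False

Unit clause (¬H) forces H = False.
Unit clause (¬N) forces N = False.
Set M = True.
  then (¬D ∨ ¬M) forces D = False.
  then (D ∨ N ∨ ¬W) forces W = False.
  then (E ∨ H ∨ ¬M) forces E = True.
  then (C ∨ W) forces C = True.
  then (V ∨ W) forces V = True.
  then (B ∨ ¬C ∨ H ∨ ¬M) forces B = True.
All clauses satisfied.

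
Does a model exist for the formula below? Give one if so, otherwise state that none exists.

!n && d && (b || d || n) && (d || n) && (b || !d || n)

b: True, d: True, n: False

Unit clause (!n) forces n = False.
Unit clause (d) forces d = True.
In (b || !d || n) only b is left, so b = True.
Check each clause:
  (!n): !n holds.
  (d): d holds.
  (b || d || n): b holds.
  (d || n): d holds.
  (b || !d || n): b holds.
All clauses satisfied.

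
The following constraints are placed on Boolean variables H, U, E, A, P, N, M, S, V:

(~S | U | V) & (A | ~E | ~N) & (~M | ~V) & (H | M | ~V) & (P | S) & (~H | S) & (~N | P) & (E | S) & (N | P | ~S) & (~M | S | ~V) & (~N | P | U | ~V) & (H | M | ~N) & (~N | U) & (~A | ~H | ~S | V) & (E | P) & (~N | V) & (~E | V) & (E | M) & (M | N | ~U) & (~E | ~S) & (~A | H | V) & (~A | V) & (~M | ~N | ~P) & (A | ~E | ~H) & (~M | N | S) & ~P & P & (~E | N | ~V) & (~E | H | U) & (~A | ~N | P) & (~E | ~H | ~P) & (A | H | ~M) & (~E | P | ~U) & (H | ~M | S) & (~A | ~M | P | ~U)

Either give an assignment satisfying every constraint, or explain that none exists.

Case P = True:
  Clause (~P) is falsified — contradiction.
Case P = False:
  Clause (P) is falsified — contradiction.
Both cases fail, so the formula is unsatisfiable.

UNSATISFIABLE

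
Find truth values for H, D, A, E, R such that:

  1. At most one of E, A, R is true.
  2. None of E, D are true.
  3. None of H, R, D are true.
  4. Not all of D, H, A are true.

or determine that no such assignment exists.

H=F; D=F; A=T; E=F; R=F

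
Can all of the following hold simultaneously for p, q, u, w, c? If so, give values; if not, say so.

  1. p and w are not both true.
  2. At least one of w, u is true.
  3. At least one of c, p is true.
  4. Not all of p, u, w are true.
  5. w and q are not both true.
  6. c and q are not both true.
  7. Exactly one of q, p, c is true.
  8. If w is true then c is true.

p: False; q: False; u: True; w: True; c: True

  (1) p=F, w=T — not both ✓
  (2) {w, u}: 2 true — at least one ✓
  (3) {c, p}: 1 true — at least one ✓
  (4) {p, u, w}: 2/3 true — not all ✓
  (5) w=T, q=F — not both ✓
  (6) c=T, q=F — not both ✓
  (7) {q, p, c}: 1 true — exactly one ✓
  (8) w=T ⇒ c: T ✓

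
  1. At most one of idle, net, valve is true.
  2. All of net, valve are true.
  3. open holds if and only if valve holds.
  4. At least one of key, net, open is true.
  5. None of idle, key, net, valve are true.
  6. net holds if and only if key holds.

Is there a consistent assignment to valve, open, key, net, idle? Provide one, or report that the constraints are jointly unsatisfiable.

No satisfying assignment exists.

Case valve = True:
  Constraint (5) is violated (valve=T) — contradiction.
Case valve = False:
  Constraint (2) is violated (valve=F) — contradiction.
Both cases fail — unsatisfiable.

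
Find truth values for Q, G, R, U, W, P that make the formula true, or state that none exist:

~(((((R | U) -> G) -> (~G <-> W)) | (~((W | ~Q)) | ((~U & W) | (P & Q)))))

Q = True, G = True, R = True, U = True, W = True, P = False

  ~(((((R | U) -> G) -> (~G <-> W)) | (~((W | ~Q)) | ((~U & W) | (P & Q))))) = True
    (((R | U) -> G) -> (~G <-> W)) | (~((W | ~Q)) | ((~U & W) | (P & Q))) = False
      ((R | U) -> G) -> (~G <-> W) = False
        (R | U) -> G = True
          R | U = True
        ~G <-> W = False
          ~G = False
      ~((W | ~Q)) | ((~U & W) | (P & Q)) = False
        ~((W | ~Q)) = False
          W | ~Q = True
            ~Q = False
        (~U & W) | (P & Q) = False
          ~U & W = False
            ~U = False
          P & Q = False
The formula evaluates to True.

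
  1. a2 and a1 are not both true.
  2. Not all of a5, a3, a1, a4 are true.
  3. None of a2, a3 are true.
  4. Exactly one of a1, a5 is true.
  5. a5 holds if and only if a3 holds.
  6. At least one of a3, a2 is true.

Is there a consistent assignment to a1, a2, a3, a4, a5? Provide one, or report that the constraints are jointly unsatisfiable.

Case a2 = True:
  Constraint (3) is violated (a2=T) — contradiction.
Case a2 = False:
  (3) forces a3 = False.
  Constraint (6) is violated (a3=F, a2=F) — contradiction.
Both cases fail — unsatisfiable.

The formula is unsatisfiable.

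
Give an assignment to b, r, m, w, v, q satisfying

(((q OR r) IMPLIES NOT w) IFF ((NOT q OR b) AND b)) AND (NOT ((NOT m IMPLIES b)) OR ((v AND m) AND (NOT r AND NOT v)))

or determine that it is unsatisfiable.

b: False, r: True, m: False, w: True, v: True, q: True

  ((q OR r) IMPLIES NOT w) IFF ((NOT q OR b) AND b) = True
    (q OR r) IMPLIES NOT w = False
      q OR r = True
      NOT w = False
    (NOT q OR b) AND b = False
      NOT q OR b = False
        NOT q = False
  NOT ((NOT m IMPLIES b)) OR ((v AND m) AND (NOT r AND NOT v)) = True
    NOT ((NOT m IMPLIES b)) = True
      NOT m IMPLIES b = False
        NOT m = True
    (v AND m) AND (NOT r AND NOT v) = False
      v AND m = False
      NOT r AND NOT v = False
        NOT r = False
        NOT v = False
Both conjuncts True, so the formula holds.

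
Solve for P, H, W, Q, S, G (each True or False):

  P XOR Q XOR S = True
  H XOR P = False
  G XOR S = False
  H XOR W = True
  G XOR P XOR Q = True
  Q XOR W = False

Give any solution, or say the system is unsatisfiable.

P=T; H=T; W=F; Q=F; S=F; G=F

P XOR Q XOR S = T XOR F XOR F = True ✓
H XOR P = T XOR T = False ✓
G XOR S = F XOR F = False ✓
H XOR W = T XOR F = True ✓
G XOR P XOR Q = F XOR T XOR F = True ✓
Q XOR W = F XOR F = False ✓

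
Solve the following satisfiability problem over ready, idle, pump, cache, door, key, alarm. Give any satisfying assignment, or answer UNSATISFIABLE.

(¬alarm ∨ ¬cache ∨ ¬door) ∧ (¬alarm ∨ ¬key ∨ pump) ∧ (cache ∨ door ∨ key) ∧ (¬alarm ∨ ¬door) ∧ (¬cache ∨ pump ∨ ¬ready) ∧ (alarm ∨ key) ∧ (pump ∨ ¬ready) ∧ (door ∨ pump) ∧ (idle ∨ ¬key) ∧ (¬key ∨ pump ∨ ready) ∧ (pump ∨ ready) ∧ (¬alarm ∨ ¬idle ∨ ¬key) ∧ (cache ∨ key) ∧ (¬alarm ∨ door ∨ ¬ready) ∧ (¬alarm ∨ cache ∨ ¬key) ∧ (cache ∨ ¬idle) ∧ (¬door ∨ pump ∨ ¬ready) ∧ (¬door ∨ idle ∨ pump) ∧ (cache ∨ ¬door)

ready: False; idle: True; pump: True; cache: True; door: False; key: False; alarm: True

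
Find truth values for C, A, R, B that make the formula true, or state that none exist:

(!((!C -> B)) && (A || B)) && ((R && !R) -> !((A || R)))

C = False; A = True; R = False; B = False

  !((!C -> B)) && (A || B) = True
    !((!C -> B)) = True
      !C -> B = False
        !C = True
    A || B = True
  (R && !R) -> !((A || R)) = True
    R && !R = False
      !R = True
    !((A || R)) = False
      A || R = True
Both conjuncts True, so the formula holds.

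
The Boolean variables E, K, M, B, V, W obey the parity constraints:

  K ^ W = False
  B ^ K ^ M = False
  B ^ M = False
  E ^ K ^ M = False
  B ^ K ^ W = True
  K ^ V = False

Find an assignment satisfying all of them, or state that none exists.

E = True, K = False, M = True, B = True, V = False, W = False

K ^ W = F ^ F = False ✓
B ^ K ^ M = T ^ F ^ T = False ✓
B ^ M = T ^ T = False ✓
E ^ K ^ M = T ^ F ^ T = False ✓
B ^ K ^ W = T ^ F ^ F = True ✓
K ^ V = F ^ F = False ✓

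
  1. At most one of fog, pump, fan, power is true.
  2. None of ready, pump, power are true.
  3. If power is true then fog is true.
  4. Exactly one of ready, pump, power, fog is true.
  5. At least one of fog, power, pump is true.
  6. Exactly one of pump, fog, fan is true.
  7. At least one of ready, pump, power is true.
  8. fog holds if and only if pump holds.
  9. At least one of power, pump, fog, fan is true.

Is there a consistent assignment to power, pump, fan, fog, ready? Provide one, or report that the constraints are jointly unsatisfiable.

Unsatisfiable — no assignment works.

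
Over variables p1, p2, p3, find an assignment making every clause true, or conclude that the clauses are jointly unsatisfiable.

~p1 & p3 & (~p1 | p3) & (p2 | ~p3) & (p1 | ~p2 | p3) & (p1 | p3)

p1 = False, p2 = True, p3 = True

Unit clause (~p1) forces p1 = False.
Unit clause (p3) forces p3 = True.
In (p2 | ~p3) only p2 is left, so p2 = True.
Check each clause:
  (~p1): ~p1 holds.
  (p3): p3 holds.
  (~p1 | p3): ~p1 holds.
  (p2 | ~p3): p2 holds.
  (p1 | ~p2 | p3): p3 holds.
  (p1 | p3): p3 holds.
All clauses satisfied.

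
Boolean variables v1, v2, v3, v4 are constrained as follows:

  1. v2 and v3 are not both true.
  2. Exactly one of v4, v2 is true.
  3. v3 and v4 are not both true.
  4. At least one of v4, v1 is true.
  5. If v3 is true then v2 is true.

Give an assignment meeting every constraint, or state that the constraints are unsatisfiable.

v1 = True; v2 = True; v3 = False; v4 = False

  (1) v2=T, v3=F — not both ✓
  (2) {v4, v2}: 1 true — exactly one ✓
  (3) v3=F, v4=F — not both ✓
  (4) {v4, v1}: 1 true — at least one ✓
  (5) v3=F ⇒ v2: vacuous ✓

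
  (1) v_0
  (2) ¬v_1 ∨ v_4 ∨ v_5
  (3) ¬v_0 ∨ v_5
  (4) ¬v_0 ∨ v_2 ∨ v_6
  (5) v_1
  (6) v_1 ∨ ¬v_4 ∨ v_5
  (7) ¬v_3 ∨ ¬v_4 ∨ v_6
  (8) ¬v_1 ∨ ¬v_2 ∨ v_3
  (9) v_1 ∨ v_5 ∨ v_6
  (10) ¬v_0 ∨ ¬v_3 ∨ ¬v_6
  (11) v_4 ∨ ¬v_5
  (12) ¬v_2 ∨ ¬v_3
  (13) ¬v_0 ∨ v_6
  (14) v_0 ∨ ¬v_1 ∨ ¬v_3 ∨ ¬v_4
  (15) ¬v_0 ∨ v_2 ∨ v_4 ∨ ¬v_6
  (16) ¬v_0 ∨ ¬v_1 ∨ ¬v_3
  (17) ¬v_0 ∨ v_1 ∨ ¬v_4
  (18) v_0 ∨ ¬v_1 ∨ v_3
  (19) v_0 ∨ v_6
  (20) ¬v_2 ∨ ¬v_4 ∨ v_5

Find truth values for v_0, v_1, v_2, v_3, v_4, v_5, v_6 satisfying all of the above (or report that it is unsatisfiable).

Unit clause (v_0) forces v_0 = True.
In (¬v_0 ∨ v_5) only v_5 is left, so v_5 = True.
Unit clause (v_1) forces v_1 = True.
In (v_4 ∨ ¬v_5) only v_4 is left, so v_4 = True.
In (¬v_0 ∨ v_6) only v_6 is left, so v_6 = True.
In (¬v_0 ∨ ¬v_1 ∨ ¬v_3) only ¬v_3 is left, so v_3 = False.
In (¬v_1 ∨ ¬v_2 ∨ v_3) only ¬v_2 is left, so v_2 = False.
All clauses satisfied.

v_0 = True; v_1 = True; v_2 = False; v_3 = False; v_4 = True; v_5 = True; v_6 = True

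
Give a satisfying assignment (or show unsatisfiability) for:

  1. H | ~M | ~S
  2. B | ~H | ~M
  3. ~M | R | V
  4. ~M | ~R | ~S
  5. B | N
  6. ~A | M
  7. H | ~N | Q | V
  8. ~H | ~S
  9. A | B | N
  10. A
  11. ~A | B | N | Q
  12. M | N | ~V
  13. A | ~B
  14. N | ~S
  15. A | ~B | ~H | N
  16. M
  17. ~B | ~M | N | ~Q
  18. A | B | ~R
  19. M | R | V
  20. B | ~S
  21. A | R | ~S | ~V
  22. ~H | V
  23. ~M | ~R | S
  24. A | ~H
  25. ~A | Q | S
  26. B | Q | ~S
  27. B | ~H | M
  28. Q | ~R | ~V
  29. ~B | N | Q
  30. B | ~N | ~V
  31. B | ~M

Unit clause (A) forces A = True.
Unit clause (M) forces M = True.
In (B | ~M) only B is left, so B = True.
Try Q = False:
  (~A | Q | S) forces S = True.
  (H | ~M | ~S) forces H = True.
  clause (~H | ~S) is falsified — backtrack.
So Q = True.
  then (~B | ~M | N | ~Q) forces N = True.
Set H = False.
  then (H | ~M | ~S) forces S = False.
  then (~M | ~R | S) forces R = False.
  then (~M | R | V) forces V = True.
All clauses satisfied.

A=T, Q=T, H=F, S=F, B=T, N=T, V=T, R=F, M=T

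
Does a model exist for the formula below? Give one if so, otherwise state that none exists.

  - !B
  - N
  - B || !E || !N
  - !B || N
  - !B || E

Unit clause (!B) forces B = False.
Unit clause (N) forces N = True.
In (B || !E || !N) only !E is left, so E = False.
All clauses satisfied.

B = False, N = True, E = False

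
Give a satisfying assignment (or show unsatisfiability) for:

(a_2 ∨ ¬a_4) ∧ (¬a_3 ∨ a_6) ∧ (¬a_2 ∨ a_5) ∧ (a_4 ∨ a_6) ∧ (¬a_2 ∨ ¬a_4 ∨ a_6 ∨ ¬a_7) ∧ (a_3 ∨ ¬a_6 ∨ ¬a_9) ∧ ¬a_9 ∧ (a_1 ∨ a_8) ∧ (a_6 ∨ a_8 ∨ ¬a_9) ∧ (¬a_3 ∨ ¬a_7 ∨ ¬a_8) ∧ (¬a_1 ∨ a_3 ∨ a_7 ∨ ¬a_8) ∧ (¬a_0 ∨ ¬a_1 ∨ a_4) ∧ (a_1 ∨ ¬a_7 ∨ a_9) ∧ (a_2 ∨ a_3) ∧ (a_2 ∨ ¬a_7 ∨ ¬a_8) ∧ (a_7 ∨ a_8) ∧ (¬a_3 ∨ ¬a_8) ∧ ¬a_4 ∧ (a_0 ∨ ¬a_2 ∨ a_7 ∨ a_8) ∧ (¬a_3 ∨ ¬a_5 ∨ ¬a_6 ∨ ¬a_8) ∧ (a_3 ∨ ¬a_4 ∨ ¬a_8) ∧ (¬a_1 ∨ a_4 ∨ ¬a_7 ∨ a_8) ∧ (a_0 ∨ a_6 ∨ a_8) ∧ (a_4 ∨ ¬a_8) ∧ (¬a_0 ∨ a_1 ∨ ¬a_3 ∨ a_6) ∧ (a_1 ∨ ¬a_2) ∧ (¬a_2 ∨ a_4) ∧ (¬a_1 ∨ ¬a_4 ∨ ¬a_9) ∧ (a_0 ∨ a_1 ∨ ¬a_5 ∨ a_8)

The formula is unsatisfiable.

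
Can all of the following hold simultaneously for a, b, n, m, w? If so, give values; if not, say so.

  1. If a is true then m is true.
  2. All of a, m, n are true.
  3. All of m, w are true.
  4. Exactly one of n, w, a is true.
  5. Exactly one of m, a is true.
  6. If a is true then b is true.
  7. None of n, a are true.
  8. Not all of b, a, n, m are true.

Unsatisfiable

Case a = True:
  Constraint (7) is violated (a=T) — contradiction.
Case a = False:
  Constraint (2) is violated (a=F) — contradiction.
Both cases fail — unsatisfiable.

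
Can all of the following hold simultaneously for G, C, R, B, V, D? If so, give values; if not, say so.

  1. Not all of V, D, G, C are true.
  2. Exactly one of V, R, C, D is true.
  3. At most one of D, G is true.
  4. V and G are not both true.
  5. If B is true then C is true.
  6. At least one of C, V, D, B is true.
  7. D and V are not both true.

G=F, C=T, R=F, B=T, V=F, D=F

  (1) {V, D, G, C}: 1/4 true — not all ✓
  (2) {V, R, C, D}: 1 true — exactly one ✓
  (3) {D, G}: 0 true — at most one ✓
  (4) V=F, G=F — not both ✓
  (5) B=T ⇒ C: T ✓
  (6) {C, V, D, B}: 2 true — at least one ✓
  (7) D=F, V=F — not both ✓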